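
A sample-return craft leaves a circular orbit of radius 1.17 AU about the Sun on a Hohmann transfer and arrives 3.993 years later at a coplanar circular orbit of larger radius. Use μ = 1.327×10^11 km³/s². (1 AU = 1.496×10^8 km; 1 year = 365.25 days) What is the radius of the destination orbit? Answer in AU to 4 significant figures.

In km: r₁ = 1.17 × 1.496×10^8 = 1.75032×10^8 km.
Transfer time t = 3.993 years × 365.25 × 86400 s = 1.260094968×10^8 s, and t = π√(a_t³/μ).
So a_t = (μ t²/π²)^(1/3) = (1.327×10^11 × (1.260094968×10^8)² / π²)^(1/3) = 5.9767×10^8 km.
Since a_t = (r₁ + r₂)/2, r₂ = 2a_t − r₁ = 2×5.9767×10^8 − 1.75032×10^8 = 1.020308×10^9 km.
In AU: r₂ = 1.020308×10^9 / 1.496×10^8 = 6.820 AU.

r₂ = 6.820 AU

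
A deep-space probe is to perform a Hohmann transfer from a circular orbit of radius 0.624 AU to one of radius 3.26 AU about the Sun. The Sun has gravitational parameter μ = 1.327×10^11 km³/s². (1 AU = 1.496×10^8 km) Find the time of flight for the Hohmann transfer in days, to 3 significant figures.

In km: r₁ = 0.624 × 1.496×10^8 = 9.33504×10^7 km; r₂ = 3.26 × 1.496×10^8 = 4.87696×10^8 km.
Semi-major axis of the transfer orbit: a_t = (9.33504×10^7 + 4.87696×10^8)/2 = 2.905232×10^8 km.
By Kepler's third law the transfer-orbit period is T = 2π√(a_t³/μ), so t = T/2 = 4.271×10^7 s.
Converting: 4.271×10^7 s ÷ 86400 s/day = 494 days.

t = 494 days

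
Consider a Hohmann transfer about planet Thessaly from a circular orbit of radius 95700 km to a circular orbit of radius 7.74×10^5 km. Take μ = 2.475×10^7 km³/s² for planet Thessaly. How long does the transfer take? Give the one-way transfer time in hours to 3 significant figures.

t = 50.3 hours

Transfer-ellipse semi-major axis a_t = (r₁ + r₂)/2 = (95700 + 7.740×10^5)/2 = 4.3485×10^5 km.
By Kepler's third law the transfer-orbit period is T = 2π√(a_t³/μ), so t = T/2 = 1.811×10^5 s.
Converting: 1.811×10^5 s ÷ 3600 s/hour = 50.3 hours.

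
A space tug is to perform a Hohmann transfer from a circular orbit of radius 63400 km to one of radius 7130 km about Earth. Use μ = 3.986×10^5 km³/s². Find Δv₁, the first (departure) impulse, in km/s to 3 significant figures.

Semi-major axis of the transfer orbit: a_t = (63400 + 7130)/2 = 35265 km.
Circular speed at r = 63400 km: v_c = √(μ/r) = 2.507 km/s.
Transfer-orbit speed at the same r (vis-viva, a = a_t): v_t = √[μ(2/r − 1/a_t)] = 1.127 km/s.
Δv₁ = |v_t − v_c| = |1.127 − 2.507| = 1.380 km/s.

Δv₁ = 1.38 km/s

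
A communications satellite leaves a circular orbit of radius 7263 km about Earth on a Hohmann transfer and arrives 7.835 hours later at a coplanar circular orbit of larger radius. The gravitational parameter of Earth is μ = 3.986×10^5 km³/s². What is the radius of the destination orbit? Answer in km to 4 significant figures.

r₂ = 56320 km

Transfer time t = 7.835 hours = 28206 s, and t = π√(a_t³/μ).
So a_t = (μ t²/π²)^(1/3) = (3.986×10^5 × (28206)² / π²)^(1/3) = 31791 km.
Since a_t = (r₁ + r₂)/2, r₂ = 2a_t − r₁ = 2×31791 − 7263 = 56319 km.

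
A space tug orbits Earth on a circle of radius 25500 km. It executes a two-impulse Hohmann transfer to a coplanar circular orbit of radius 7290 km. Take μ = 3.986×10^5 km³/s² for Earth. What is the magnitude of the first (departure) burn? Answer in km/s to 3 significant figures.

Δv₁ = 1.32 km/s

Semi-major axis of the transfer orbit: a_t = (25500 + 7290)/2 = 16395 km.
On the circular orbit at r = 25500 km, v_c = √(μ/r) = 3.9537 km/s.
Vis-viva on the transfer ellipse at r = 25500 km gives v_t = √[μ(2/r − 1/a_t)] = 2.6364 km/s.
Δv₁ = |v_t − v_c| = |2.6364 − 3.9537| = 1.317 km/s.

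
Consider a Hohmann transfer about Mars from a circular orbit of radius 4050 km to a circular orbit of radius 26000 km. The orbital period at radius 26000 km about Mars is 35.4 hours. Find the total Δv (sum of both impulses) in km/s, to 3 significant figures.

From Kepler's third law T² = 4π²r³/μ at r = 26000 km, T = 35.4 hours = 35.4 × 3600 s = 1.2744×10^5 s: μ = 4π²r³/T² = 42723.6 km³/s².
Transfer-ellipse semi-major axis a_t = (r₁ + r₂)/2 = (4050 + 26000)/2 = 15025 km.
Circular speed at r₁: v₁ = √(μ/r₁) = √(42723.6/4050) = 3.248 km/s.
Transfer-orbit speed at r₁ (v² = μ(2/r − 1/a)): v_p = √[μ(2/r₁ − 1/a_t)] = 4.273 km/s.
First burn Δv₁ = |v_p − v₁| = 1.025 km/s.
At r₂, v₂ = √(μ/r₂) = 1.2819 km/s.
Transfer-orbit speed at r₂: v_a = √[μ(2/r₂ − 1/a_t)] = 0.66553 km/s.
Second burn Δv₂ = |v₂ − v_a| = 0.6164 km/s.
Total Δv = Δv₁ + Δv₂ = 1.641 km/s.

Δv = 1.64 km/s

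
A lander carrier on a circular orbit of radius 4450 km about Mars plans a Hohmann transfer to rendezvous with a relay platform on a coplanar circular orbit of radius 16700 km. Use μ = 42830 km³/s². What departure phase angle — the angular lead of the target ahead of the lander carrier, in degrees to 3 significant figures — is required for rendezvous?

φ = 89.3°

Semi-major axis of the transfer orbit: a_t = (4450 + 16700)/2 = 10575 km.
Transfer time t = π√(a_t³/μ) = 16510 s.
The target's mean motion on its circular orbit is ω₂ = √(μ/r₂³) = 9.590×10^-5 rad/s.
Angle swept by the target during transfer: ω₂·t = 1.583 rad = 90.70°.
The lander carrier traverses 180° on the transfer ellipse, so the target must lead by 180° − 90.70° = 89.3°.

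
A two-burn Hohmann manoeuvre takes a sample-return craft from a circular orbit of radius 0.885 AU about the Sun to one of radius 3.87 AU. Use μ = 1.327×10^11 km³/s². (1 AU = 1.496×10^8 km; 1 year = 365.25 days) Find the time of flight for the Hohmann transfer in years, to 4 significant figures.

In km: r₁ = 0.885 × 1.496×10^8 = 1.32396×10^8 km; r₂ = 3.87 × 1.496×10^8 = 5.78952×10^8 km.
Transfer-ellipse semi-major axis a_t = (r₁ + r₂)/2 = (1.32396×10^8 + 5.78952×10^8)/2 = 3.55674×10^8 km.
Transfer time t = π√(a_t³/μ) = π√((3.55674×10^8)³ / 1.327×10^11) = 5.785×10^7 s.
Converting: 5.785×10^7 s ÷ 3.15576×10^7 s/year (365.25 × 86400) = 1.833 years.

t = 1.833 years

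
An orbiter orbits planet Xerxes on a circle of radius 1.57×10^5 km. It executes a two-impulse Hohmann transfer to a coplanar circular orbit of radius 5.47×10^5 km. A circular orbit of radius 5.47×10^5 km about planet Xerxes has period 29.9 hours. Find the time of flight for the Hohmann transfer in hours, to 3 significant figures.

From Kepler's third law T² = 4π²r³/μ at r = 5.47×10^5 km, T = 29.9 hours = 29.9 × 3600 s = 1.0764×10^5 s: μ = 4π²r³/T² = 5.57666×10^8 km³/s².
Transfer-ellipse semi-major axis a_t = (r₁ + r₂)/2 = (1.570×10^5 + 5.470×10^5)/2 = 3.520×10^5 km.
Transfer time t = π√(a_t³/μ) = π√((3.520×10^5)³ / 5.57666×10^8) = 27780 s.
Converting: 27780 s ÷ 3600 s/hour = 7.72 hours.

t = 7.72 hours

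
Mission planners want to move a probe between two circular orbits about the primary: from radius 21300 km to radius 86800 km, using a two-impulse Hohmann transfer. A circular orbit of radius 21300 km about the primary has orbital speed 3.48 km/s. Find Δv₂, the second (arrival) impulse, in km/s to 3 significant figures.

From the circular-orbit relation v² = μ/r at r = 21300 km: μ = v²r = (3.48)² × 21300 = 2.57952×10^5 km³/s².
The Hohmann ellipse has a_t = (r₁ + r₂)/2 = 54050 km.
Circular speed at r = 86800 km: v_c = √(μ/r) = 1.7239 km/s.
Vis-viva on the transfer ellipse at r = 86800 km gives v_t = √[μ(2/r − 1/a_t)] = 1.0822 km/s.
Δv₂ = |v_t − v_c| = |1.0822 − 1.7239| = 0.6417 km/s.

Δv₂ = 0.642 km/s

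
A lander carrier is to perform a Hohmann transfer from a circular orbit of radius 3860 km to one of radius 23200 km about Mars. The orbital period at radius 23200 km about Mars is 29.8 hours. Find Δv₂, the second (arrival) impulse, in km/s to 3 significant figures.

From Kepler's third law T² = 4π²r³/μ at r = 23200 km, T = 29.8 hours = 29.8 × 3600 s = 1.0728×10^5 s: μ = 4π²r³/T² = 42833.8 km³/s².
The Hohmann ellipse has a_t = (r₁ + r₂)/2 = 13530 km.
On the circular orbit at r = 23200 km, v_c = √(μ/r) = 1.3588 km/s.
Transfer-orbit speed at the same r (vis-viva, a = a_t): v_t = √[μ(2/r − 1/a_t)] = 0.72576 km/s.
Δv₂ = |v_t − v_c| = |0.72576 − 1.3588| = 0.6330 km/s.

Δv₂ = 0.633 km/s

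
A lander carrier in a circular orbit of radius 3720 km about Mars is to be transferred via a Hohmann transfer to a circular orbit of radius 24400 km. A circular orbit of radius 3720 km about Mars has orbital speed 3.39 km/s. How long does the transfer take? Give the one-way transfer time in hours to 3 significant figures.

t = 7.04 hours

From the circular-orbit relation v² = μ/r at r = 3720 km: μ = v²r = (3.39)² × 3720 = 42750.6 km³/s².
The Hohmann ellipse has a_t = (r₁ + r₂)/2 = 14060 km.
Transfer time t = π√(a_t³/μ) = π√((14060)³ / 42750.6) = 25330 s.
Converting: 25330 s ÷ 3600 s/hour = 7.04 hours.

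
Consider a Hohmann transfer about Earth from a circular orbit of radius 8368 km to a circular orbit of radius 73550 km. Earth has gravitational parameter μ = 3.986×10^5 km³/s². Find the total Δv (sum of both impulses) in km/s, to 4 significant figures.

Δv = 3.623 km/s

Semi-major axis of the transfer orbit: a_t = (8368 + 73550)/2 = 40959 km.
Circular speed at r₁: v₁ = √(μ/r₁) = √(3.986×10^5/8368) = 6.902 km/s.
On the transfer ellipse at r₁, vis-viva gives v_p = √[μ(2/r₁ − 1/a_t)] = 9.249 km/s.
First burn Δv₁ = |v_p − v₁| = 2.347 km/s.
Circular speed at r₂: v₂ = √(μ/r₂) = 2.328 km/s.
Transfer-orbit speed at r₂: v_a = √[μ(2/r₂ − 1/a_t)] = 1.052 km/s.
Second burn Δv₂ = |v₂ − v_a| = 1.276 km/s.
Δv = Δv₁ + Δv₂ = 2.347 + 1.276 = 3.623 km/s.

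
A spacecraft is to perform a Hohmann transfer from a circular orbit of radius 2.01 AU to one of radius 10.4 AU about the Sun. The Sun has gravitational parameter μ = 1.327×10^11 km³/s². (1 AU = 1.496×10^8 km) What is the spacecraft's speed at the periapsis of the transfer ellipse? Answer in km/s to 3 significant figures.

v = 27.2 km/s

In km: r₁ = 2.01 × 1.496×10^8 = 3.00696×10^8 km; r₂ = 10.4 × 1.496×10^8 = 1.55584×10^9 km.
The Hohmann ellipse has a_t = (r₁ + r₂)/2 = 9.28268×10^8 km.
At periapsis, r = 3.00696×10^8 km.
From the vis-viva equation, v = √[μ(2/r − 1/a_t)] = 27.20 km/s.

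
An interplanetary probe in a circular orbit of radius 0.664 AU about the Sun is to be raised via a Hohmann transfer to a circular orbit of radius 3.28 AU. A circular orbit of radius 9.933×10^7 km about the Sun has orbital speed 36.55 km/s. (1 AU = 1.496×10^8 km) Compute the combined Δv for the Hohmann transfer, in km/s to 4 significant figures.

Δv = 17.49 km/s

From the circular-orbit relation v² = μ/r at r = 9.933×10^7 km: μ = v²r = (36.55)² × 9.933×10^7 = 1.32695×10^11 km³/s².
In km: r₁ = 0.664 × 1.496×10^8 = 9.93344×10^7 km; r₂ = 3.28 × 1.496×10^8 = 4.90688×10^8 km.
Semi-major axis of the transfer orbit: a_t = (9.93344×10^7 + 4.90688×10^8)/2 = 2.950112×10^8 km.
At r₁ the circular-orbit speed is v₁ = √(μ/r₁) = 36.55 km/s.
On the transfer ellipse at r₁, vis-viva equation gives v_p = √[μ(2/r₁ − 1/a_t)] = 47.14 km/s.
First burn Δv₁ = |v_p − v₁| = 10.59 km/s.
At r₂, v₂ = √(μ/r₂) = 16.4447 km/s.
Transfer-orbit speed at r₂: v_a = √[μ(2/r₂ − 1/a_t)] = 9.54235 km/s.
Second burn Δv₂ = |v₂ − v_a| = 6.902 km/s.
Total Δv = Δv₁ + Δv₂ = 17.49 km/s.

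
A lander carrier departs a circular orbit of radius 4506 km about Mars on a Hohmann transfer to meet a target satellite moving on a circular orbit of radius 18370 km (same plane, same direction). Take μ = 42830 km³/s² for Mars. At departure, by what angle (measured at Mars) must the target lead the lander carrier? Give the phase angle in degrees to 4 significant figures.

φ = 91.56°

The Hohmann ellipse has a_t = (r₁ + r₂)/2 = 11438 km.
Transfer time t = π√(a_t³/μ) = 18570 s.
Target angular speed ω₂ = √(μ/r₂³) = 8.312×10^-5 rad/s.
Angle swept by the target during transfer: ω₂·t = 1.5435 rad = 88.44°.
The lander carrier traverses 180° on the transfer ellipse, so the target must lead by 180° − 88.44° = 91.56°.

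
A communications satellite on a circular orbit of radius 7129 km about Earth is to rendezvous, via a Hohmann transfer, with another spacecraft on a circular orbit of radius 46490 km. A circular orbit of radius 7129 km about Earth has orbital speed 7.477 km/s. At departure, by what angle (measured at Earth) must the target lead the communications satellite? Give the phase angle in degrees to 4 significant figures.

From the circular-orbit relation v² = μ/r at r = 7129 km: μ = v²r = (7.477)² × 7129 = 3.98551×10^5 km³/s².
The Hohmann ellipse has a_t = (r₁ + r₂)/2 = 26809.5 km.
The half-period of the transfer ellipse is t = π√(a_t³/μ) = 21844.5 s.
Target angular speed ω₂ = √(μ/r₂³) = 6.29800×10^-5 rad/s.
Angle swept by the target during transfer: ω₂·t = 1.3758 rad = 78.83°.
Arrival is 180° from departure on the ellipse, so φ = 180° − 78.83° = 101.2°.

φ = 101.2°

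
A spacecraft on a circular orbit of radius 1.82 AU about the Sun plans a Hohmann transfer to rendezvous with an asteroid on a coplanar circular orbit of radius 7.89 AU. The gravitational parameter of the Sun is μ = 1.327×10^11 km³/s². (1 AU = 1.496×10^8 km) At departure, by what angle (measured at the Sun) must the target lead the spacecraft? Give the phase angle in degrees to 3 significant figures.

φ = 93.1°

In km: r₁ = 1.82 × 1.496×10^8 = 2.72272×10^8 km; r₂ = 7.89 × 1.496×10^8 = 1.180344×10^9 km.
Transfer-ellipse semi-major axis a_t = (r₁ + r₂)/2 = (2.72272×10^8 + 1.180344×10^9)/2 = 7.26308×10^8 km.
Transfer time t = π√(a_t³/μ) = 1.6881×10^8 s.
The target's mean motion on its circular orbit is ω₂ = √(μ/r₂³) = 8.9830×10^-9 rad/s.
Angle swept by the target during transfer: ω₂·t = 1.5164 rad = 86.88°.
Arrival is 180° from departure on the ellipse, so φ = 180° − 86.88° = 93.1°.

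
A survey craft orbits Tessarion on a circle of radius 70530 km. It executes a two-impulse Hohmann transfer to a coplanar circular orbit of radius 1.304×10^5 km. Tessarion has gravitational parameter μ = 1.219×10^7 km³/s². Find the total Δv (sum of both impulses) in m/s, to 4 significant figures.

The Hohmann ellipse has a_t = (r₁ + r₂)/2 = 1.00465×10^5 km.
Circular speed at r₁: v₁ = √(μ/r₁) = √(1.219×10^7/70530) = 13.147 km/s.
Transfer-orbit speed at r₁ (vis-viva equation): v_p = √[μ(2/r₁ − 1/a_t)] = 14.978 km/s.
First burn Δv₁ = |v_p − v₁| = 1.831 km/s.
Circular speed at r₂: v₂ = √(μ/r₂) = 9.669 km/s.
Transfer-orbit speed at r₂: v_a = √[μ(2/r₂ − 1/a_t)] = 8.101 km/s.
Second burn Δv₂ = |v₂ − v_a| = 1.568 km/s.
Δv = Δv₁ + Δv₂ = 1.831 + 1.568 = 3.399 km/s.

Δv = 3399 m/s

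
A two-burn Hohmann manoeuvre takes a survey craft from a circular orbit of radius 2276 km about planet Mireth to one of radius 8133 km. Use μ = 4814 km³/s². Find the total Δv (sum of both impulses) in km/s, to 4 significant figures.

Δv = 0.6243 km/s

The Hohmann ellipse has a_t = (r₁ + r₂)/2 = 5204.5 km.
At r₁ the circular-orbit speed is v₁ = √(μ/r₁) = 1.4543 km/s.
On the transfer ellipse at r₁, v² = μ(2/r − 1/a) gives v_p = √[μ(2/r₁ − 1/a_t)] = 1.8180 km/s.
First burn Δv₁ = |v_p − v₁| = 0.3637 km/s.
At r₂, v₂ = √(μ/r₂) = 0.7694 km/s.
Transfer-orbit speed at r₂: v_a = √[μ(2/r₂ − 1/a_t)] = 0.5088 km/s.
Second burn Δv₂ = |v₂ − v_a| = 0.2606 km/s.
Total Δv = Δv₁ + Δv₂ = 0.6243 km/s.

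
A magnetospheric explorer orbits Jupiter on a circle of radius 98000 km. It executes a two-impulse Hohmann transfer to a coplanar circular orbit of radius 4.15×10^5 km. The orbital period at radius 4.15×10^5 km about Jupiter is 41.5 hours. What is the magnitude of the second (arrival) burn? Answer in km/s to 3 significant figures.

From Kepler's third law T² = 4π²r³/μ at r = 4.15×10^5 km, T = 41.5 hours = 41.5 × 3600 s = 1.494×10^5 s: μ = 4π²r³/T² = 1.26416×10^8 km³/s².
Transfer-ellipse semi-major axis a_t = (r₁ + r₂)/2 = (98000 + 4.150×10^5)/2 = 2.565×10^5 km.
Circular speed at r = 4.150×10^5 km: v_c = √(μ/r) = 17.453 km/s.
Vis-viva on the transfer ellipse at r = 4.150×10^5 km gives v_t = √[μ(2/r − 1/a_t)] = 10.788 km/s.
Δv₂ = |v_t − v_c| = |10.788 − 17.453| = 6.665 km/s.

Δv₂ = 6.67 km/s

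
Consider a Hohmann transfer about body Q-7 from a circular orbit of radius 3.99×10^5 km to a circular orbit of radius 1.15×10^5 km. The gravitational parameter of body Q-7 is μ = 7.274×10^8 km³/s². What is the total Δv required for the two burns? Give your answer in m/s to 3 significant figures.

Δv = 33700 m/s

Transfer-ellipse semi-major axis a_t = (r₁ + r₂)/2 = (3.990×10^5 + 1.150×10^5)/2 = 2.570×10^5 km.
At r₁ the circular-orbit speed is v₁ = √(μ/r₁) = 42.6973 km/s.
On the transfer ellipse at r₁, vis-viva equation gives v_a = √[μ(2/r₁ − 1/a_t)] = 28.5616 km/s.
First burn Δv₁ = |v_a − v₁| = 14.136 km/s.
Circular speed at r₂: v₂ = √(μ/r₂) = 79.531 km/s.
Transfer-orbit speed at r₂: v_p = √[μ(2/r₂ − 1/a_t)] = 99.096 km/s.
Second burn Δv₂ = |v₂ − v_p| = 19.565 km/s.
Δv = Δv₁ + Δv₂ = 14.136 + 19.565 = 33.70 km/s.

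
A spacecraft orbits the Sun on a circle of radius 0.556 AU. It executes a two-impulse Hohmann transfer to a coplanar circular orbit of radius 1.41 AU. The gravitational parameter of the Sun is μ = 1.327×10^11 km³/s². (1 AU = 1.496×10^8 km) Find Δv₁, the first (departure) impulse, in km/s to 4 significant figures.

In km: r₁ = 0.556 × 1.496×10^8 = 8.31776×10^7 km; r₂ = 1.41 × 1.496×10^8 = 2.10936×10^8 km.
Semi-major axis of the transfer orbit: a_t = (8.31776×10^7 + 2.10936×10^8)/2 = 1.470568×10^8 km.
Circular speed at r = 8.31776×10^7 km: v_c = √(μ/r) = 39.942 km/s.
Vis-viva on the transfer ellipse at r = 8.31776×10^7 km gives v_t = √[μ(2/r − 1/a_t)] = 47.837 km/s.
Δv₁ = |v_t − v_c| = |47.837 − 39.942| = 7.895 km/s.

Δv₁ = 7.895 km/s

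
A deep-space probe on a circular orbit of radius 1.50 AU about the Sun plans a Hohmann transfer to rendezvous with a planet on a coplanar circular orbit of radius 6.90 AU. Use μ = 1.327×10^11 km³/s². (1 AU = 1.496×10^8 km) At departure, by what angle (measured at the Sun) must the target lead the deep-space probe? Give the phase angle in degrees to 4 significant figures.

In km: r₁ = 1.50 × 1.496×10^8 = 2.244×10^8 km; r₂ = 6.90 × 1.496×10^8 = 1.03224×10^9 km.
Transfer-ellipse semi-major axis a_t = (r₁ + r₂)/2 = (2.244×10^8 + 1.03224×10^9)/2 = 6.2832×10^8 km.
Transfer time t = π√(a_t³/μ) = 1.35827×10^8 s.
Target angular speed ω₂ = √(μ/r₂³) = 1.09841×10^-8 rad/s.
Angle swept by the target during transfer: ω₂·t = 1.4919 rad = 85.48°.
The deep-space probe traverses 180° on the transfer ellipse, so the target must lead by 180° − 85.48° = 94.52°.

φ = 94.52°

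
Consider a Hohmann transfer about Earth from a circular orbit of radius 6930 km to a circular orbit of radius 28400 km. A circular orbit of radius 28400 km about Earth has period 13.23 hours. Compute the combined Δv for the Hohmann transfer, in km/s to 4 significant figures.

Δv = 3.432 km/s

From Kepler's third law T² = 4π²r³/μ at r = 28400 km, T = 13.23 hours = 13.23 × 3600 s = 47628 s: μ = 4π²r³/T² = 3.98648×10^5 km³/s².
Semi-major axis of the transfer orbit: a_t = (6930 + 28400)/2 = 17665 km.
At r₁ the circular-orbit speed is v₁ = √(μ/r₁) = 7.585 km/s.
Transfer-orbit speed at r₁ (vis-viva equation): v_p = √[μ(2/r₁ − 1/a_t)] = 9.617 km/s.
First burn Δv₁ = |v_p − v₁| = 2.032 km/s.
At r₂, v₂ = √(μ/r₂) = 3.747 km/s.
Transfer-orbit speed at r₂: v_a = √[μ(2/r₂ − 1/a_t)] = 2.347 km/s.
Second burn Δv₂ = |v₂ − v_a| = 1.400 km/s.
Total Δv = Δv₁ + Δv₂ = 3.432 km/s.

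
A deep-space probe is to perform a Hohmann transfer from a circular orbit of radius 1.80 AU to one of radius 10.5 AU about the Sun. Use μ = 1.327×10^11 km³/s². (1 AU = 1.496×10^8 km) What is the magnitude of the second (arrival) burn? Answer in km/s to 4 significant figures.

Δv₂ = 4.219 km/s

In km: r₁ = 1.80 × 1.496×10^8 = 2.6928×10^8 km; r₂ = 10.5 × 1.496×10^8 = 1.5708×10^9 km.
The Hohmann ellipse has a_t = (r₁ + r₂)/2 = 9.2004×10^8 km.
On the circular orbit at r = 1.5708×10^9 km, v_c = √(μ/r) = 9.191 km/s.
Transfer-orbit speed at the same r (vis-viva, a = a_t): v_t = √[μ(2/r − 1/a_t)] = 4.972 km/s.
Δv₂ = |v_t − v_c| = |4.972 − 9.191| = 4.219 km/s.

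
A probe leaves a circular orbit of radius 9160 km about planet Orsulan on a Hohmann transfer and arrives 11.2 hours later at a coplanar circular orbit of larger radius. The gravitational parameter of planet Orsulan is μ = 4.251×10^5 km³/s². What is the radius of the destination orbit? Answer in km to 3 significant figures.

Transfer time t = 11.2 hours = 40320 s, and t = π√(a_t³/μ).
So a_t = (μ t²/π²)^(1/3) = (4.251×10^5 × (40320)² / π²)^(1/3) = 41217 km.
Since a_t = (r₁ + r₂)/2, r₂ = 2a_t − r₁ = 2×41217 − 9160 = 73274 km.

r₂ = 73300 km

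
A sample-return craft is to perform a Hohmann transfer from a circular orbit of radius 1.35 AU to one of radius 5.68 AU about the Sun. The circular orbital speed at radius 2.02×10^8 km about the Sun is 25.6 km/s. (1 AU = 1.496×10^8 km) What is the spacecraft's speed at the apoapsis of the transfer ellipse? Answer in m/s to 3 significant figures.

From the circular-orbit relation v² = μ/r at r = 2.02×10^8 km: μ = v²r = (25.6)² × 2.02×10^8 = 1.32383×10^11 km³/s².
In km: r₁ = 1.35 × 1.496×10^8 = 2.0196×10^8 km; r₂ = 5.68 × 1.496×10^8 = 8.49728×10^8 km.
The Hohmann ellipse has a_t = (r₁ + r₂)/2 = 5.25844×10^8 km.
The apoapsis of the transfer ellipse is at r = 8.49728×10^8 km.
Vis-viva: v = √[μ(2/r − 1/a_t)] = √[1.32383×10^11 × (2/8.49728×10^8 − 1/5.25844×10^8)] = 7.735 km/s.

v = 7740 m/s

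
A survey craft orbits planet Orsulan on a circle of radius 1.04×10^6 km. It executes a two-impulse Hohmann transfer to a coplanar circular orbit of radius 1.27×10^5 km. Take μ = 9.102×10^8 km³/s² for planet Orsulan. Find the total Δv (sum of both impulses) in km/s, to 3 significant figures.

Δv = 44.1 km/s

Transfer-ellipse semi-major axis a_t = (r₁ + r₂)/2 = (1.040×10^6 + 1.270×10^5)/2 = 5.835×10^5 km.
At r₁ the circular-orbit speed is v₁ = √(μ/r₁) = 29.584 km/s.
On the transfer ellipse at r₁, vis-viva gives v_a = √[μ(2/r₁ − 1/a_t)] = 13.802 km/s.
First burn Δv₁ = |v_a − v₁| = 15.782 km/s.
Circular speed at r₂: v₂ = √(μ/r₂) = 84.6577 km/s.
Transfer-orbit speed at r₂: v_p = √[μ(2/r₂ − 1/a_t)] = 113.022 km/s.
Second burn Δv₂ = |v₂ − v_p| = 28.364 km/s.
Total Δv = Δv₁ + Δv₂ = 44.15 km/s.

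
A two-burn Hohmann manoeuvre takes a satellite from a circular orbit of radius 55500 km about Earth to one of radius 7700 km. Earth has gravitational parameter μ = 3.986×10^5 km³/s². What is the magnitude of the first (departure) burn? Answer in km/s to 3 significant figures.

Δv₁ = 1.36 km/s

The Hohmann ellipse has a_t = (r₁ + r₂)/2 = 31600 km.
Circular speed at r = 55500 km: v_c = √(μ/r) = 2.680 km/s.
Transfer-orbit speed at the same r (vis-viva, a = a_t): v_t = √[μ(2/r − 1/a_t)] = 1.323 km/s.
Δv₁ = |v_t − v_c| = |1.323 − 2.680| = 1.357 km/s.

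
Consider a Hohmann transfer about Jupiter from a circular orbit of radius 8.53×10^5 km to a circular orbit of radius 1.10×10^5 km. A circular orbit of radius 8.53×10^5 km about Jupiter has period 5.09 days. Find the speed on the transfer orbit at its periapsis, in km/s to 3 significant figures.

v = 45.2 km/s

From Kepler's third law T² = 4π²r³/μ at r = 8.53×10^5 km, T = 5.09 days = 5.09 × 86400 s = 4.39776×10^5 s: μ = 4π²r³/T² = 1.26690×10^8 km³/s².
Semi-major axis of the transfer orbit: a_t = (8.530×10^5 + 1.100×10^5)/2 = 4.815×10^5 km.
At periapsis, r = 1.100×10^5 km.
Applying v² = μ(2/r − 1/a_t): v = 45.17 km/s.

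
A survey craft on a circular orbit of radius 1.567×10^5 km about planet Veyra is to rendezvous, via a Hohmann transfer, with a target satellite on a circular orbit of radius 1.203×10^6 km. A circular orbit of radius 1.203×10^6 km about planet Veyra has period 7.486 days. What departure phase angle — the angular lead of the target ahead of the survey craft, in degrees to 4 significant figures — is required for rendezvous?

φ = 103.5°

From Kepler's third law T² = 4π²r³/μ at r = 1.203×10^6 km, T = 7.486 days = 7.486 × 86400 s = 6.467904×10^5 s: μ = 4π²r³/T² = 1.64297×10^8 km³/s².
Transfer-ellipse semi-major axis a_t = (r₁ + r₂)/2 = (1.567×10^5 + 1.203×10^6)/2 = 6.7985×10^5 km.
The half-period of the transfer ellipse is t = π√(a_t³/μ) = 1.374×10^5 s.
Target angular speed ω₂ = √(μ/r₂³) = 9.714×10^-6 rad/s.
Angle swept by the target during transfer: ω₂·t = 1.3347 rad = 76.47°.
The survey craft traverses 180° on the transfer ellipse, so the target must lead by 180° − 76.47° = 103.5°.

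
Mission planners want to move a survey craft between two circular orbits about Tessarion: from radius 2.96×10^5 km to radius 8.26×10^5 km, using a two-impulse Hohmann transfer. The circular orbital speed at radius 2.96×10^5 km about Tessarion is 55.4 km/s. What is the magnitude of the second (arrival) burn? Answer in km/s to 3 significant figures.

From the circular-orbit relation v² = μ/r at r = 2.96×10^5 km: μ = v²r = (55.4)² × 2.96×10^5 = 9.08471×10^8 km³/s².
Semi-major axis of the transfer orbit: a_t = (2.960×10^5 + 8.260×10^5)/2 = 5.610×10^5 km.
On the circular orbit at r = 8.260×10^5 km, v_c = √(μ/r) = 33.164 km/s.
Vis-viva on the transfer ellipse at r = 8.260×10^5 km gives v_t = √[μ(2/r − 1/a_t)] = 24.090 km/s.
Δv₂ = |v_t − v_c| = |24.090 − 33.164| = 9.074 km/s.

Δv₂ = 9.07 km/s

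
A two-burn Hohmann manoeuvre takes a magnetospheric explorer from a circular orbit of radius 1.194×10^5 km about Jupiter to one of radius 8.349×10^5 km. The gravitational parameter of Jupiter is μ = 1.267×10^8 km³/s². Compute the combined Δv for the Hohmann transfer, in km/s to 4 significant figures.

The Hohmann ellipse has a_t = (r₁ + r₂)/2 = 4.7715×10^5 km.
At r₁ the circular-orbit speed is v₁ = √(μ/r₁) = 32.58 km/s.
On the transfer ellipse at r₁, vis-viva equation gives v_p = √[μ(2/r₁ − 1/a_t)] = 43.09 km/s.
First burn Δv₁ = |v_p − v₁| = 10.51 km/s.
At r₂, v₂ = √(μ/r₂) = 12.319 km/s.
Transfer-orbit speed at r₂: v_a = √[μ(2/r₂ − 1/a_t)] = 6.1623 km/s.
Second burn Δv₂ = |v₂ − v_a| = 6.157 km/s.
Total Δv = Δv₁ + Δv₂ = 16.67 km/s.

Δv = 16.67 km/s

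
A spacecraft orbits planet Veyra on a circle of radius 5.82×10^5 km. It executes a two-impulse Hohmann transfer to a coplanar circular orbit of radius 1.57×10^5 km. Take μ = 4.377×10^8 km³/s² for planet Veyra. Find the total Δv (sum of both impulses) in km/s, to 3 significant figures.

Semi-major axis of the transfer orbit: a_t = (5.820×10^5 + 1.570×10^5)/2 = 3.695×10^5 km.
At r₁ the circular-orbit speed is v₁ = √(μ/r₁) = 27.42375 km/s.
On the transfer ellipse at r₁, vis-viva equation gives v_a = √[μ(2/r₁ − 1/a_t)] = 17.87596 km/s.
First burn Δv₁ = |v_a − v₁| = 9.5478 km/s.
Circular speed at r₂: v₂ = √(μ/r₂) = 52.8006 km/s.
Transfer-orbit speed at r₂: v_p = √[μ(2/r₂ − 1/a_t)] = 66.2663 km/s.
Second burn Δv₂ = |v₂ − v_p| = 13.466 km/s.
Total Δv = Δv₁ + Δv₂ = 23.01 km/s.

Δv = 23.0 km/s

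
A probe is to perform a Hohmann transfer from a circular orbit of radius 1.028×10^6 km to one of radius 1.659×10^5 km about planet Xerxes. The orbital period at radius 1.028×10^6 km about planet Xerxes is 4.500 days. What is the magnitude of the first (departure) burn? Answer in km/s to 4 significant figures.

From Kepler's third law T² = 4π²r³/μ at r = 1.028×10^6 km, T = 4.500 days = 4.500 × 86400 s = 3.888×10^5 s: μ = 4π²r³/T² = 2.83718×10^8 km³/s².
The Hohmann ellipse has a_t = (r₁ + r₂)/2 = 5.9695×10^5 km.
Circular speed at r = 1.028×10^6 km: v_c = √(μ/r) = 16.613 km/s.
Vis-viva on the transfer ellipse at r = 1.028×10^6 km gives v_t = √[μ(2/r − 1/a_t)] = 8.7579 km/s.
Δv₁ = |v_t − v_c| = |8.7579 − 16.613| = 7.855 km/s.

Δv₁ = 7.855 km/s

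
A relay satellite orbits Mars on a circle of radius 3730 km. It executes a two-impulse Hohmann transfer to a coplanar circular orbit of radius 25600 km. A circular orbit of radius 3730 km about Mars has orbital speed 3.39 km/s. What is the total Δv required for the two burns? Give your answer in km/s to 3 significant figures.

From the circular-orbit relation v² = μ/r at r = 3730 km: μ = v²r = (3.39)² × 3730 = 42865.5 km³/s².
Transfer-ellipse semi-major axis a_t = (r₁ + r₂)/2 = (3730 + 25600)/2 = 14665 km.
Circular speed at r₁: v₁ = √(μ/r₁) = √(42865.5/3730) = 3.390 km/s.
Transfer-orbit speed at r₁ (vis-viva equation): v_p = √[μ(2/r₁ − 1/a_t)] = 4.479 km/s.
First burn Δv₁ = |v_p − v₁| = 1.089 km/s.
At r₂, v₂ = √(μ/r₂) = 1.294 km/s.
Transfer-orbit speed at r₂: v_a = √[μ(2/r₂ − 1/a_t)] = 0.6526 km/s.
Second burn Δv₂ = |v₂ − v_a| = 0.6414 km/s.
Δv = Δv₁ + Δv₂ = 1.089 + 0.6414 = 1.730 km/s.

Δv = 1.73 km/s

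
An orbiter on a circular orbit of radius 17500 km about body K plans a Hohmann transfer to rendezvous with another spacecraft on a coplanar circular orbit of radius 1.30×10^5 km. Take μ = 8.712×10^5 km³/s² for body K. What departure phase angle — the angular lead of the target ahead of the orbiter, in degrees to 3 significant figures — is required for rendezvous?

φ = 103°

The Hohmann ellipse has a_t = (r₁ + r₂)/2 = 73750 km.
Transfer time t = π√(a_t³/μ) = 67411 s.
Target angular speed ω₂ = √(μ/r₂³) = 1.9913×10^-5 rad/s.
Angle swept by the target during transfer: ω₂·t = 1.3424 rad = 76.91°.
The orbiter traverses 180° on the transfer ellipse, so the target must lead by 180° − 76.91° = 103°.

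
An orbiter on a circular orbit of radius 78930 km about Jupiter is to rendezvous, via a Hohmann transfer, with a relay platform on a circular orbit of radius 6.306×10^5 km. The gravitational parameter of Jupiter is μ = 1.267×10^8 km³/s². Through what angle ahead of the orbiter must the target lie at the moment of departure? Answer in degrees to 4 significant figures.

Transfer-ellipse semi-major axis a_t = (r₁ + r₂)/2 = (78930 + 6.306×10^5)/2 = 3.54765×10^5 km.
The half-period of the transfer ellipse is t = π√(a_t³/μ) = 58975.6 s.
The target's mean motion on its circular orbit is ω₂ = √(μ/r₂³) = 2.24780×10^-5 rad/s.
Angle swept by the target during transfer: ω₂·t = 1.32565 rad = 75.954°.
The orbiter traverses 180° on the transfer ellipse, so the target must lead by 180° − 75.954° = 104.0°.

φ = 104.0°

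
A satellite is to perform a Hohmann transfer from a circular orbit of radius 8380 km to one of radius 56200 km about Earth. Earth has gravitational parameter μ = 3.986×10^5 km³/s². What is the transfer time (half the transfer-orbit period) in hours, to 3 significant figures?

t = 8.02 hours

Semi-major axis of the transfer orbit: a_t = (8380 + 56200)/2 = 32290 km.
Transfer time t = π√(a_t³/μ) = π√((32290)³ / 3.986×10^5) = 28870 s.
Converting: 28870 s ÷ 3600 s/hour = 8.02 hours.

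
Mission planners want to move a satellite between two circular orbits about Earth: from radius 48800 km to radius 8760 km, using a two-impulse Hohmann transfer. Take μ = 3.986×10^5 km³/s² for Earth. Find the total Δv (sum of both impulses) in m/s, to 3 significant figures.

Δv = 3320 m/s

Transfer-ellipse semi-major axis a_t = (r₁ + r₂)/2 = (48800 + 8760)/2 = 28780 km.
Circular speed at r₁: v₁ = √(μ/r₁) = √(3.986×10^5/48800) = 2.858 km/s.
On the transfer ellipse at r₁, vis-viva gives v_a = √[μ(2/r₁ − 1/a_t)] = 1.577 km/s.
First burn Δv₁ = |v_a − v₁| = 1.281 km/s.
Circular speed at r₂: v₂ = √(μ/r₂) = 6.746 km/s.
Transfer-orbit speed at r₂: v_p = √[μ(2/r₂ − 1/a_t)] = 8.784 km/s.
Second burn Δv₂ = |v₂ − v_p| = 2.038 km/s.
Δv = Δv₁ + Δv₂ = 1.281 + 2.038 = 3.319 km/s.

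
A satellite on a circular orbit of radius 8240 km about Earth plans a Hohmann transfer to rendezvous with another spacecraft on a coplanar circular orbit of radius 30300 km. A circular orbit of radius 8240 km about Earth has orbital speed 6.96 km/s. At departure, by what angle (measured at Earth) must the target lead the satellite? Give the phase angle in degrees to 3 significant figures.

From the circular-orbit relation v² = μ/r at r = 8240 km: μ = v²r = (6.96)² × 8240 = 3.99159×10^5 km³/s².
The Hohmann ellipse has a_t = (r₁ + r₂)/2 = 19270 km.
Transfer time t = π√(a_t³/μ) = 13300 s.
The target's mean motion on its circular orbit is ω₂ = √(μ/r₂³) = 1.198×10^-4 rad/s.
Angle swept by the target during transfer: ω₂·t = 1.5933 rad = 91.29°.
Arrival is 180° from departure on the ellipse, so φ = 180° − 91.29° = 88.7°.

φ = 88.7°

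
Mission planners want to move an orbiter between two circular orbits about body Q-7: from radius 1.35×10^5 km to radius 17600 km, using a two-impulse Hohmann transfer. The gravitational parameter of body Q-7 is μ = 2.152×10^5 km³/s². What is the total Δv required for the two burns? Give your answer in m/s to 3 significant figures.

Semi-major axis of the transfer orbit: a_t = (1.350×10^5 + 17600)/2 = 76300 km.
At r₁ the circular-orbit speed is v₁ = √(μ/r₁) = 1.262566 km/s.
On the transfer ellipse at r₁, v² = μ(2/r − 1/a) gives v_a = √[μ(2/r₁ − 1/a_t)] = 0.6063848 km/s.
First burn Δv₁ = |v_a − v₁| = 0.65618 km/s.
At r₂, v₂ = √(μ/r₂) = 3.49675 km/s.
Transfer-orbit speed at r₂: v_p = √[μ(2/r₂ − 1/a_t)] = 4.65125 km/s.
Second burn Δv₂ = |v₂ − v_p| = 1.1545 km/s.
Δv = Δv₁ + Δv₂ = 0.65618 + 1.1545 = 1.811 km/s.

Δv = 1810 m/s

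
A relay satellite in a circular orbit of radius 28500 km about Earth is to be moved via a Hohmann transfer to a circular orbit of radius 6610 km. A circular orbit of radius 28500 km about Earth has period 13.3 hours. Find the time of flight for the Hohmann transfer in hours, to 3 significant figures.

From Kepler's third law T² = 4π²r³/μ at r = 28500 km, T = 13.3 hours = 13.3 × 3600 s = 47880 s: μ = 4π²r³/T² = 3.98645×10^5 km³/s².
Semi-major axis of the transfer orbit: a_t = (28500 + 6610)/2 = 17555 km.
By Kepler's third law the transfer-orbit period is T = 2π√(a_t³/μ), so t = T/2 = 11570 s.
Converting: 11570 s ÷ 3600 s/hour = 3.21 hours.

t = 3.21 hours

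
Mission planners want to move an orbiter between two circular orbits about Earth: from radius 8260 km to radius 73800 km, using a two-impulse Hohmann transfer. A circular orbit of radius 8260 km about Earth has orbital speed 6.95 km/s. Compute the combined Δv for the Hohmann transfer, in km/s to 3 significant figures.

From the circular-orbit relation v² = μ/r at r = 8260 km: μ = v²r = (6.95)² × 8260 = 3.98979×10^5 km³/s².
Transfer-ellipse semi-major axis a_t = (r₁ + r₂)/2 = (8260 + 73800)/2 = 41030 km.
Circular speed at r₁: v₁ = √(μ/r₁) = √(3.98979×10^5/8260) = 6.950 km/s.
On the transfer ellipse at r₁, vis-viva gives v_p = √[μ(2/r₁ − 1/a_t)] = 9.321 km/s.
First burn Δv₁ = |v_p − v₁| = 2.371 km/s.
At r₂, v₂ = √(μ/r₂) = 2.325 km/s.
Transfer-orbit speed at r₂: v_a = √[μ(2/r₂ − 1/a_t)] = 1.043 km/s.
Second burn Δv₂ = |v₂ − v_a| = 1.282 km/s.
Δv = Δv₁ + Δv₂ = 2.371 + 1.282 = 3.653 km/s.

Δv = 3.65 km/s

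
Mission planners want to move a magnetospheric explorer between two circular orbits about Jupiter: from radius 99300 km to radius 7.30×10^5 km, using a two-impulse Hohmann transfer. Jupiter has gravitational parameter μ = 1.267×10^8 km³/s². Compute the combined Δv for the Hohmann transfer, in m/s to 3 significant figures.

The Hohmann ellipse has a_t = (r₁ + r₂)/2 = 4.1465×10^5 km.
At r₁ the circular-orbit speed is v₁ = √(μ/r₁) = 35.720 km/s.
On the transfer ellipse at r₁, vis-viva gives v_p = √[μ(2/r₁ − 1/a_t)] = 47.395 km/s.
First burn Δv₁ = |v_p − v₁| = 11.675 km/s.
At r₂, v₂ = √(μ/r₂) = 13.17428 km/s.
Transfer-orbit speed at r₂: v_a = √[μ(2/r₂ − 1/a_t)] = 6.447044 km/s.
Second burn Δv₂ = |v₂ − v_a| = 6.7272 km/s.
Total Δv = Δv₁ + Δv₂ = 18.40 km/s.

Δv = 18400 m/s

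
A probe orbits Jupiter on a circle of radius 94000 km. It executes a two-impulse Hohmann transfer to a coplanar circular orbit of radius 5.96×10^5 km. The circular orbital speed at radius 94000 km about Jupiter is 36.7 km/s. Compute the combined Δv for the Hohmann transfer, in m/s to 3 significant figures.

Δv = 18500 m/s

From the circular-orbit relation v² = μ/r at r = 94000 km: μ = v²r = (36.7)² × 94000 = 1.26608×10^8 km³/s².
Transfer-ellipse semi-major axis a_t = (r₁ + r₂)/2 = (94000 + 5.960×10^5)/2 = 3.450×10^5 km.
At r₁ the circular-orbit speed is v₁ = √(μ/r₁) = 36.700 km/s.
On the transfer ellipse at r₁, v² = μ(2/r − 1/a) gives v_p = √[μ(2/r₁ − 1/a_t)] = 48.237 km/s.
First burn Δv₁ = |v_p − v₁| = 11.537 km/s.
At r₂, v₂ = √(μ/r₂) = 14.5749 km/s.
Transfer-orbit speed at r₂: v_a = √[μ(2/r₂ − 1/a_t)] = 7.60784 km/s.
Second burn Δv₂ = |v₂ − v_a| = 6.9671 km/s.
Δv = Δv₁ + Δv₂ = 11.537 + 6.9671 = 18.50 km/s.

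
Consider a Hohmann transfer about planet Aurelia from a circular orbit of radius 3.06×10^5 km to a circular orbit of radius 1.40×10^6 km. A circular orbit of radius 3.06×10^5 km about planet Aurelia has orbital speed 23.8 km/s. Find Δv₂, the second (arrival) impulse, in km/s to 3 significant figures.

Δv₂ = 4.46 km/s

From the circular-orbit relation v² = μ/r at r = 3.06×10^5 km: μ = v²r = (23.8)² × 3.06×10^5 = 1.73331×10^8 km³/s².
Transfer-ellipse semi-major axis a_t = (r₁ + r₂)/2 = (3.060×10^5 + 1.400×10^6)/2 = 8.530×10^5 km.
Circular speed at r = 1.400×10^6 km: v_c = √(μ/r) = 11.127 km/s.
Transfer-orbit speed at the same r (vis-viva, a = a_t): v_t = √[μ(2/r − 1/a_t)] = 6.6644 km/s.
Δv₂ = |v_t − v_c| = |6.6644 − 11.127| = 4.463 km/s.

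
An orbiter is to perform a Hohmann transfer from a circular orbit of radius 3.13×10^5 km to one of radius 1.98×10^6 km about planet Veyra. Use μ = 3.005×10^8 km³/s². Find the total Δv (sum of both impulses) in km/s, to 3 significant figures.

The Hohmann ellipse has a_t = (r₁ + r₂)/2 = 1.1465×10^6 km.
At r₁ the circular-orbit speed is v₁ = √(μ/r₁) = 30.985 km/s.
Transfer-orbit speed at r₁ (vis-viva equation): v_p = √[μ(2/r₁ − 1/a_t)] = 40.719 km/s.
First burn Δv₁ = |v_p − v₁| = 9.734 km/s.
At r₂, v₂ = √(μ/r₂) = 12.32 km/s.
Transfer-orbit speed at r₂: v_a = √[μ(2/r₂ − 1/a_t)] = 6.437 km/s.
Second burn Δv₂ = |v₂ − v_a| = 5.883 km/s.
Total Δv = Δv₁ + Δv₂ = 15.62 km/s.

Δv = 15.6 km/s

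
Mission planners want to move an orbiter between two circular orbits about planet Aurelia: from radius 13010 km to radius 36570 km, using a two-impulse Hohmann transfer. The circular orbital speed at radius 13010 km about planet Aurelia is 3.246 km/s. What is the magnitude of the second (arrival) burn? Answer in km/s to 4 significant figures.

From the circular-orbit relation v² = μ/r at r = 13010 km: μ = v²r = (3.246)² × 13010 = 1.37080×10^5 km³/s².
Semi-major axis of the transfer orbit: a_t = (13010 + 36570)/2 = 24790 km.
On the circular orbit at r = 36570 km, v_c = √(μ/r) = 1.9361 km/s.
Transfer-orbit speed at the same r (vis-viva, a = a_t): v_t = √[μ(2/r − 1/a_t)] = 1.4026 km/s.
Δv₂ = |v_t − v_c| = |1.4026 − 1.9361| = 0.5335 km/s.

Δv₂ = 0.5335 km/s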